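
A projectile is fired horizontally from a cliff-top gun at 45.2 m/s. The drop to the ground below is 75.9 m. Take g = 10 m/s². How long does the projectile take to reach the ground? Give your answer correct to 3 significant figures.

The horizontal speed doesn't affect the fall. With v_y0 = 0, h = ½ g t².
t = √(2 × 75.9 / 10) = √15.18 = 3.90 s.

3.90 s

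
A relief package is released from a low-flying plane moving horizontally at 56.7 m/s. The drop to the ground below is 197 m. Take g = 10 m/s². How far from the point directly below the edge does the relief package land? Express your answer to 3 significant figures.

356 m

Initial vertical velocity is zero, so the fall time comes from h = ½ g t²: t = √(2 × 197 / 10) = 6.277 s.
Horizontal motion is uniform at 56.7 m/s, so x = 56.7 × 6.277 = 356 m.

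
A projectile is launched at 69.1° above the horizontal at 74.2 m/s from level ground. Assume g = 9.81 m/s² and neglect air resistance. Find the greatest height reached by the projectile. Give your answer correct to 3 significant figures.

245 m

Vertical component of launch velocity: v_y = 74.2 sin 69.1° = 69.32 m/s.
At the highest point the vertical velocity is zero, so v_y² = 2 g h_max.
h_max = (69.32)² / (2 × 9.81) = 4805 / 19.62 = 245 m.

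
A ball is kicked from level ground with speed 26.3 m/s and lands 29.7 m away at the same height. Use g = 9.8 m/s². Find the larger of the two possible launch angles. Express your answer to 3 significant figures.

Level-ground range: R = v₀² sin(2θ)/g ⇒ sin 2θ = R g / v₀² = 29.7×9.8/26.3² = 0.4208.
2θ = arcsin(0.4208) = 24.89° or 180° − 24.89° = 155.11°.
So θ = 12.4° or θ = 77.6°.

77.6°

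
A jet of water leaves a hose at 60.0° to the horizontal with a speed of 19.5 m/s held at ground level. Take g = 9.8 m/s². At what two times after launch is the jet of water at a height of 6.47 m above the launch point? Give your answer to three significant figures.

v_y0 = 19.5 sin 60.0° = 16.89 m/s.
Set y = v_y0 t − ½ g t² = 6.47: 4.900 t² − 16.89 t + 6.47 = 0.
t = [16.89 ± √(285.3 − 126.8)] / 9.8 = (16.89 ± 12.59) / 9.8, giving t = 0.439 s or t = 3.01 s.
So the jet of water is at 6.47 m at t = 0.439 s (rising) and t = 3.01 s (falling).

0.439 s and 3.01 s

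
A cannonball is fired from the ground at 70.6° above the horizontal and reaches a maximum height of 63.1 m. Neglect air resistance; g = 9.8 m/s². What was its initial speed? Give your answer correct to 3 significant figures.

37.3 m/s

At maximum height v_y = 0, so (v₀ sin θ)² = 2 g H.
v₀ sin 70.6° = √(2 × 9.8 × 63.1) = 35.17 m/s.
v₀ = 35.17 / sin 70.6° = 35.17 / 0.9432 = 37.3 m/s.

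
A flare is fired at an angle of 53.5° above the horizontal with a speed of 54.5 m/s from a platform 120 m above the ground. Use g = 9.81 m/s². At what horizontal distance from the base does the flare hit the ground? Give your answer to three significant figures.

361 m

Components: v_x = 54.5 cos 53.5° = 32.42 m/s, v_y = 54.5 sin 53.5° = 43.81 m/s.
Vertical: 0 = 120 + 43.81 t − ½(9.81) t² ⇒ 4.905 t² − 43.81 t − 120 = 0.
t = [43.81 + √(1919 + 2354)] / 9.810 = 11.13 s.
Horizontal: R = v_x · t = 32.42 × 11.13 = 361 m.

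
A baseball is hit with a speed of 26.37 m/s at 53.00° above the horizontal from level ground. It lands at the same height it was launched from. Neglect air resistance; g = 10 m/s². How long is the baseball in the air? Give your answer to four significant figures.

4.212 s

Vertical component: v_y = 26.37 sin 53.00° = 21.060 m/s.
For a projectile landing at launch height, time of flight is t = 2 v_y / g = 2 × 21.060 / 10 = 4.212 s.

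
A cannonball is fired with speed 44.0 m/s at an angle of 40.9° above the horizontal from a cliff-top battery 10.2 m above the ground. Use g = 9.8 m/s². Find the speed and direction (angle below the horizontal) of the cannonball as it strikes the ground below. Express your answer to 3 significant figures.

v_x = 44.0 cos 40.9° = 33.26 m/s (constant).
|v_y| at impact = √((28.81)² + 2×9.8×10.2) = 32.09 m/s.
Speed = √(33.26² + 32.09²) = 46.2 m/s; angle = arctan(32.09/33.26) = 44.0° below horizontal.

46.2 m/s at 44.0° below the horizontal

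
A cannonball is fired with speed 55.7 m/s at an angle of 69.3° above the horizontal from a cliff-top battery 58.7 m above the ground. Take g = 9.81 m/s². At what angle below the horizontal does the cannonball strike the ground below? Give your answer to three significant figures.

72.4°

v_x = 55.7 cos 69.3° = 19.69 m/s.
At impact |v_y| = √(v_y0² + 2 g h) = √(52.10² + 2×9.81×58.7) = 62.18 m/s.
Angle below horizontal = arctan(|v_y| / v_x) = arctan(62.18 / 19.69) = 72.4°.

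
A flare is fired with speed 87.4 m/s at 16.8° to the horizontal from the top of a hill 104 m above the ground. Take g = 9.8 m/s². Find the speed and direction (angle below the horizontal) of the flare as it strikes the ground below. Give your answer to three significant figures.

98.4 m/s at 31.7° below the horizontal

v_x = 87.4 cos 16.8° = 83.67 m/s (constant).
|v_y| at impact = √((25.26)² + 2×9.8×104) = 51.73 m/s.
Speed = √(83.67² + 51.73²) = 98.4 m/s; angle = arctan(51.73/83.67) = 31.7° below horizontal.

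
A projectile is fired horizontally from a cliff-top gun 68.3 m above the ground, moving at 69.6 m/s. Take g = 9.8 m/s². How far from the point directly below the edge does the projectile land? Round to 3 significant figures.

Initial vertical velocity is zero, so the fall time comes from h = ½ g t²: t = √(2 × 68.3 / 9.8) = 3.733 s.
Horizontal motion is uniform at 69.6 m/s, so x = 69.6 × 3.733 = 260 m.

260 m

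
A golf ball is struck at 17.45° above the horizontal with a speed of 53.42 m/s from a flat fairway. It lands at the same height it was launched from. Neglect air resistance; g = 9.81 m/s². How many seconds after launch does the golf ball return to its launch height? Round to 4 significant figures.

Vertical component: v_y = 53.42 sin 17.45° = 16.019 m/s.
For a projectile landing at launch height, time of flight is t = 2 v_y / g = 2 × 16.019 / 9.81 = 3.266 s.

3.266 s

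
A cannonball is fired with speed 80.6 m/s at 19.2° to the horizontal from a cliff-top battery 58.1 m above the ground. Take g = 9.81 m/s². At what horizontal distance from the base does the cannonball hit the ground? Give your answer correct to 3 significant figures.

Components: v_x = 80.6 cos 19.2° = 76.12 m/s, v_y = 80.6 sin 19.2° = 26.51 m/s.
Vertical: 0 = 58.1 + 26.51 t − ½(9.81) t² ⇒ 4.905 t² − 26.51 t − 58.1 = 0.
t = [26.51 + √(702.8 + 1140)] / 9.810 = 7.078 s.
Horizontal: R = v_x · t = 76.12 × 7.078 = 539 m.

539 m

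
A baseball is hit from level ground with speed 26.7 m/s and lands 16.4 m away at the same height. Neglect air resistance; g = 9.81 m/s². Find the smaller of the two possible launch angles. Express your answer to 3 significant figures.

6.52°

Level-ground range: R = v₀² sin(2θ)/g ⇒ sin 2θ = R g / v₀² = 16.4×9.81/26.7² = 0.2257.
2θ = arcsin(0.2257) = 13.04° or 180° − 13.04° = 166.96°.
So θ = 6.52° or θ = 83.5°.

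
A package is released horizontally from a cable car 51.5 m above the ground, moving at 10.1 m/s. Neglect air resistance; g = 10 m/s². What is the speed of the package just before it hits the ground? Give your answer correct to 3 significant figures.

Fall time: t = √(2 × 51.5 / 10) = 3.209 s.
At impact: v_x = 10.1 m/s (unchanged), v_y = g t = 10 × 3.209 = 32.09 m/s.
Speed = √(v_x² + v_y²) = √(102.0 + 1030) = 33.6 m/s.

33.6 m/s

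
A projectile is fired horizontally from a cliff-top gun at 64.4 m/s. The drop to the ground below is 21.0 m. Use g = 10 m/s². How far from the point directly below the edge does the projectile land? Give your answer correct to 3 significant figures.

132 m

Initial vertical velocity is zero, so the fall time comes from h = ½ g t²: t = √(2 × 21.0 / 10) = 2.049 s.
Horizontal motion is uniform at 64.4 m/s, so x = 64.4 × 2.049 = 132 m.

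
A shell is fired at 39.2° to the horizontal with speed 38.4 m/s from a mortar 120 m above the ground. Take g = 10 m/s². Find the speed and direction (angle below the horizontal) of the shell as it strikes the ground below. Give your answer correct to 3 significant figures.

62.2 m/s at 61.4° below the horizontal

v_x = 38.4 cos 39.2° = 29.76 m/s (constant).
|v_y| at impact = √((24.27)² + 2×10×120) = 54.67 m/s.
Speed = √(29.76² + 54.67²) = 62.2 m/s; angle = arctan(54.67/29.76) = 61.4° below horizontal.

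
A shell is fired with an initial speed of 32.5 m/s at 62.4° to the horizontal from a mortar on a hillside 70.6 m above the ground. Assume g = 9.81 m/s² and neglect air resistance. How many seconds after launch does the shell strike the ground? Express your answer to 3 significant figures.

7.73 s

Vertical component: v_y = 32.5 sin 62.4° = 28.80 m/s.
Taking up as positive with launch at y = 70.6 m, landing at y = 0: 0 = 70.6 + 28.80 t − ½(9.81) t².
Solving 4.905 t² − 28.80 t − 70.6 = 0 gives t = [28.80 + √(28.80² + 4·4.905·70.6)] / 9.810 = 7.73 s.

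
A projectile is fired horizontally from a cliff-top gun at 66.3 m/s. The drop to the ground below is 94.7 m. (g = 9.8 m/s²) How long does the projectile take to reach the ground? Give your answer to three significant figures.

The horizontal speed doesn't affect the fall. With v_y0 = 0, h = ½ g t².
t = √(2 × 94.7 / 9.8) = √19.33 = 4.40 s.

4.40 s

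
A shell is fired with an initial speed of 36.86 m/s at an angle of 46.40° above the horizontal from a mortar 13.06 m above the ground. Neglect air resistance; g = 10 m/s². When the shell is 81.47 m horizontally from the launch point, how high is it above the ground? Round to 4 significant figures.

47.25 m

v_x = 36.86 cos 46.40° = 25.419 m/s, v_y0 = 36.86 sin 46.40° = 26.693 m/s.
Time to reach x = 81.47 m: t = x / v_x = 81.47 / 25.419 = 3.2051 s.
y = 13.06 + v_y0 t − ½ g t² = 13.06 + 26.693×3.2051 − 5.000×3.2051² = 47.25 m.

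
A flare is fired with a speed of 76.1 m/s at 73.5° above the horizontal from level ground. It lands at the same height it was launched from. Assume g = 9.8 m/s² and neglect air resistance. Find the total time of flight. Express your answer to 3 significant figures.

14.9 s

Vertical component: v_y = 76.1 sin 73.5° = 72.97 m/s.
For a projectile landing at launch height, time of flight is t = 2 v_y / g = 2 × 72.97 / 9.8 = 14.9 s.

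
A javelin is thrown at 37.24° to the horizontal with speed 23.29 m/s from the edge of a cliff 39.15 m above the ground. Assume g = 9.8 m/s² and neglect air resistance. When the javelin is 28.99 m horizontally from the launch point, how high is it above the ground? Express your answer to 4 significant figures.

49.21 m

v_x = 23.29 cos 37.24° = 18.541 m/s, v_y0 = 23.29 sin 37.24° = 14.094 m/s.
Time to reach x = 28.99 m: t = x / v_x = 28.99 / 18.541 = 1.5636 s.
y = 39.15 + v_y0 t − ½ g t² = 39.15 + 14.094×1.5636 − 4.900×1.5636² = 49.21 m.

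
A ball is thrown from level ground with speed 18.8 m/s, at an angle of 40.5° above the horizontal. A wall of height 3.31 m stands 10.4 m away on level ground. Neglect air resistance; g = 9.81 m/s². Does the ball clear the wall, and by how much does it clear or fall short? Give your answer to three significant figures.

Yes — it clears the wall by 2.98 m.

v_x = 18.8 cos 40.5° = 14.30 m/s; v_y0 = 18.8 sin 40.5° = 12.21 m/s.
Time to reach the wall: t = 10.4 / 14.30 = 0.7273 s.
Height at that point: y = 12.21×0.7273 − 4.905×0.7273² = 6.286 m.
That is 6.286 − 3.31 = 2.98 m above the top of the wall, so the ball clears it.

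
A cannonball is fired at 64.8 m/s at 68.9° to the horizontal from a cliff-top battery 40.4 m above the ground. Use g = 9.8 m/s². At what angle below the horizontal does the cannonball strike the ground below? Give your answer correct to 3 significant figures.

70.7°

v_x = 64.8 cos 68.9° = 23.33 m/s.
At impact |v_y| = √(v_y0² + 2 g h) = √(60.46² + 2×9.8×40.4) = 66.69 m/s.
Angle below horizontal = arctan(|v_y| / v_x) = arctan(66.69 / 23.33) = 70.7°.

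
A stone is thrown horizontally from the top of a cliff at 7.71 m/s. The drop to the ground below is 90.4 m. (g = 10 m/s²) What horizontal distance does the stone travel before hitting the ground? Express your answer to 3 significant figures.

Initial vertical velocity is zero, so the fall time comes from h = ½ g t²: t = √(2 × 90.4 / 10) = 4.252 s.
Horizontal motion is uniform at 7.71 m/s, so x = 7.71 × 4.252 = 32.8 m.

32.8 m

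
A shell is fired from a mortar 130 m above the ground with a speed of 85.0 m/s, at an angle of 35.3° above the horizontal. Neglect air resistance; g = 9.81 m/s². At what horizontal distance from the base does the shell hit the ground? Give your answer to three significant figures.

846 m

Components: v_x = 85.0 cos 35.3° = 69.37 m/s, v_y = 85.0 sin 35.3° = 49.12 m/s.
Vertical: 0 = 130 + 49.12 t − ½(9.81) t² ⇒ 4.905 t² − 49.12 t − 130 = 0.
t = [49.12 + √(2413 + 2551)] / 9.810 = 12.19 s.
Horizontal: R = v_x · t = 69.37 × 12.19 = 846 m.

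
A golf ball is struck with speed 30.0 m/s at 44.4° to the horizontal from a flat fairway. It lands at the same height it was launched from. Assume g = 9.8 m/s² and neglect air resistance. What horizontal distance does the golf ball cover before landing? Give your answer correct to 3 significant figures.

91.8 m

For level ground, R = v₀² sin(2θ) / g.
sin(2 × 44.4°) = sin 88.80° = 0.9998.
R = (30.0)² × 0.9998 / 9.8 = 91.8 m.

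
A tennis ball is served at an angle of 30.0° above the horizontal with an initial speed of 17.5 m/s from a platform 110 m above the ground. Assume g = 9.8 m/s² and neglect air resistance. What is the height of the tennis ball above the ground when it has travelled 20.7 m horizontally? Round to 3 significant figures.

113 m

v_x = 17.5 cos 30.0° = 15.16 m/s, v_y0 = 17.5 sin 30.0° = 8.750 m/s.
Time to reach x = 20.7 m: t = x / v_x = 20.7 / 15.16 = 1.365 s.
y = 110 + v_y0 t − ½ g t² = 110 + 8.750×1.365 − 4.900×1.365² = 113 m.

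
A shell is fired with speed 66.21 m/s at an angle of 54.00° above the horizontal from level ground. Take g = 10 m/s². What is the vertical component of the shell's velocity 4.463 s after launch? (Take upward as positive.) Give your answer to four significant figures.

Initial vertical component: v_y0 = 66.21 sin 54.00° = 53.565 m/s.
v_y(t) = v_y0 − g t = 53.565 − 10 × 4.463 = 8.935 m/s.

8.935 m/s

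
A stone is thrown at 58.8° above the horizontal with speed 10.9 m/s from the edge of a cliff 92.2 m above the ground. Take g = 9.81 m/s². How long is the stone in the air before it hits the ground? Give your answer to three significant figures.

Vertical component: v_y = 10.9 sin 58.8° = 9.323 m/s.
Taking up as positive with launch at y = 92.2 m, landing at y = 0: 0 = 92.2 + 9.323 t − ½(9.81) t².
Solving 4.905 t² − 9.323 t − 92.2 = 0 gives t = [9.323 + √(9.323² + 4·4.905·92.2)] / 9.810 = 5.39 s.

5.39 s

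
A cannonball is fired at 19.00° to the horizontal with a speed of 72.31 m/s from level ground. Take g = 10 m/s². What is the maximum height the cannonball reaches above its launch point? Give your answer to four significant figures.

Vertical component of launch velocity: v_y = 72.31 sin 19.00° = 23.542 m/s.
At the highest point the vertical velocity is zero, so v_y² = 2 g h_max.
h_max = (23.542)² / (2 × 10) = 554.23 / 20.00 = 27.71 m.

27.71 m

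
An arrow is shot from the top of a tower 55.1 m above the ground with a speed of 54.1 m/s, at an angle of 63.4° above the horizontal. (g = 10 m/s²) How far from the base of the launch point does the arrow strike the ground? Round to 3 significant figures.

Components: v_x = 54.1 cos 63.4° = 24.22 m/s, v_y = 54.1 sin 63.4° = 48.37 m/s.
Vertical: 0 = 55.1 + 48.37 t − ½(10) t² ⇒ 5.000 t² − 48.37 t − 55.1 = 0.
t = [48.37 + √(2340 + 1102)] / 10.00 = 10.70 s.
Horizontal: R = v_x · t = 24.22 × 10.70 = 259 m.

259 m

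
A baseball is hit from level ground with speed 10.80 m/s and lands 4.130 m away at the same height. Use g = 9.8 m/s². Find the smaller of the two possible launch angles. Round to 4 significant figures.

10.15°

Level-ground range: R = v₀² sin(2θ)/g ⇒ sin 2θ = R g / v₀² = 4.130×9.8/10.80² = 0.3470.
2θ = arcsin(0.3470) = 20.304° or 180° − 20.304° = 159.696°.
So θ = 10.15° or θ = 79.85°.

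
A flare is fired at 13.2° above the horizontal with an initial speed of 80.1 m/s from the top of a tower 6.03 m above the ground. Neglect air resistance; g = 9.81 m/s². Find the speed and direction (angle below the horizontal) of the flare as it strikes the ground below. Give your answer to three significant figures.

80.8 m/s at 15.3° below the horizontal

v_x = 80.1 cos 13.2° = 77.98 m/s (constant).
|v_y| at impact = √((18.29)² + 2×9.81×6.03) = 21.28 m/s.
Speed = √(77.98² + 21.28²) = 80.8 m/s; angle = arctan(21.28/77.98) = 15.3° below horizontal.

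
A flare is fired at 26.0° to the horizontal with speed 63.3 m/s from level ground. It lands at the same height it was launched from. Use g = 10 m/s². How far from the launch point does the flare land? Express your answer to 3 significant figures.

316 m

Components: v_x = 63.3 cos 26.0° = 56.89 m/s, v_y = 63.3 sin 26.0° = 27.75 m/s.
Time of flight (same landing height): t = 2 v_y / g = 2 × 27.75 / 10 = 5.550 s.
Range: R = v_x · t = 56.89 × 5.550 = 316 m.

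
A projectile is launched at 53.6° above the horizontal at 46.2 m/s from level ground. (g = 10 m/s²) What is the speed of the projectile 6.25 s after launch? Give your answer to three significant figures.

37.3 m/s

v_x = 46.2 cos 53.6° = 27.42 m/s (constant).
v_y(t) = 46.2 sin 53.6° − g t = 37.19 − 10 × 6.25 = -25.31 m/s.
Speed = √(v_x² + v_y²) = √(751.9 + 640.6) = 37.3 m/s.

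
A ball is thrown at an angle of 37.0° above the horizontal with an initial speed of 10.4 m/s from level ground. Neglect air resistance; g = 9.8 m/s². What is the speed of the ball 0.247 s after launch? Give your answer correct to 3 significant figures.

v_x = 10.4 cos 37.0° = 8.306 m/s (constant).
v_y(t) = 10.4 sin 37.0° − g t = 6.259 − 9.8 × 0.247 = 3.838 m/s.
Speed = √(v_x² + v_y²) = √(68.99 + 14.73) = 9.15 m/s.

9.15 m/s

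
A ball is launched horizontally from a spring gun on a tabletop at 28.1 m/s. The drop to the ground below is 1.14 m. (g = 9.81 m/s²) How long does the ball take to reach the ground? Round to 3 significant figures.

The horizontal speed doesn't affect the fall. With v_y0 = 0, h = ½ g t².
t = √(2 × 1.14 / 9.81) = √0.2324 = 0.482 s.

0.482 s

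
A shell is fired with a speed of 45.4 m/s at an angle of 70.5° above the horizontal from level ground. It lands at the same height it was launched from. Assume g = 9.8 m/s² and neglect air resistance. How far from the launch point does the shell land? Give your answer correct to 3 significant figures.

132 m

For level ground, R = v₀² sin(2θ) / g.
sin(2 × 70.5°) = sin 141.0° = 0.6293.
R = (45.4)² × 0.6293 / 9.8 = 132 m.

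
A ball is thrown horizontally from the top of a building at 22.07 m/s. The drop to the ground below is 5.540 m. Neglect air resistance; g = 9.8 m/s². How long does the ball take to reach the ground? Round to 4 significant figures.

The horizontal speed doesn't affect the fall. With v_y0 = 0, h = ½ g t².
t = √(2 × 5.540 / 9.8) = √1.1306 = 1.063 s.

1.063 s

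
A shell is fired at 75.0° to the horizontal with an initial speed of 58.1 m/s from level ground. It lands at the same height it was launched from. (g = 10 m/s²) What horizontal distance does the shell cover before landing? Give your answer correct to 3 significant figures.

Components: v_x = 58.1 cos 75.0° = 15.04 m/s, v_y = 58.1 sin 75.0° = 56.12 m/s.
Time of flight (same landing height): t = 2 v_y / g = 2 × 56.12 / 10 = 11.22 s.
Range: R = v_x · t = 15.04 × 11.22 = 169 m.

169 m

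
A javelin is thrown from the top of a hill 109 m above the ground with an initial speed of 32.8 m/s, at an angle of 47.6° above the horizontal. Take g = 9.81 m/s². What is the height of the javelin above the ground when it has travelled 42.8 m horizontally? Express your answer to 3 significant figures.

v_x = 32.8 cos 47.6° = 22.12 m/s, v_y0 = 32.8 sin 47.6° = 24.22 m/s.
Time to reach x = 42.8 m: t = x / v_x = 42.8 / 22.12 = 1.935 s.
y = 109 + v_y0 t − ½ g t² = 109 + 24.22×1.935 − 4.905×1.935² = 138 m.

138 m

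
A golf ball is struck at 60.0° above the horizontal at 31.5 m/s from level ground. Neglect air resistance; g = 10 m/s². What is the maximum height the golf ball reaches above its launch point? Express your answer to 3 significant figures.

37.2 m

Vertical component of launch velocity: v_y = 31.5 sin 60.0° = 27.28 m/s.
At the highest point the vertical velocity is zero, so v_y² = 2 g h_max.
h_max = (27.28)² / (2 × 10) = 744.2 / 20.00 = 37.2 m.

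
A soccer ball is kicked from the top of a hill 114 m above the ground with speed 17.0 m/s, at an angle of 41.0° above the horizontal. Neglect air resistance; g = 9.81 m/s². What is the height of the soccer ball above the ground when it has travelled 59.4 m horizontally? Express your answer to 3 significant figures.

60.5 m

v_x = 17.0 cos 41.0° = 12.83 m/s, v_y0 = 17.0 sin 41.0° = 11.15 m/s.
Time to reach x = 59.4 m: t = x / v_x = 59.4 / 12.83 = 4.630 s.
y = 114 + v_y0 t − ½ g t² = 114 + 11.15×4.630 − 4.905×4.630² = 60.5 m.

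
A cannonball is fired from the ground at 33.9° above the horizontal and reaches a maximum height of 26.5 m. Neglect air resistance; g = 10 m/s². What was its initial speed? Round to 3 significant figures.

41.3 m/s

At maximum height v_y = 0, so (v₀ sin θ)² = 2 g H.
v₀ sin 33.9° = √(2 × 10 × 26.5) = 23.02 m/s.
v₀ = 23.02 / sin 33.9° = 23.02 / 0.5577 = 41.3 m/s.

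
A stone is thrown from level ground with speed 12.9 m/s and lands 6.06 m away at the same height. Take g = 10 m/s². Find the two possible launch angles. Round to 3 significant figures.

Level-ground range: R = v₀² sin(2θ)/g ⇒ sin 2θ = R g / v₀² = 6.06×10/12.9² = 0.3642.
2θ = arcsin(0.3642) = 21.36° or 180° − 21.36° = 158.64°.
So θ = 10.7° or θ = 79.3°.

10.7° and 79.3°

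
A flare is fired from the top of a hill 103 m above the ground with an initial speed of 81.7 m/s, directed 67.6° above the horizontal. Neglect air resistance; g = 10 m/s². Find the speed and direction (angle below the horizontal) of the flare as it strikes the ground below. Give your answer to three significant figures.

93.5 m/s at 70.5° below the horizontal

v_x = 81.7 cos 67.6° = 31.13 m/s (constant).
|v_y| at impact = √((75.54)² + 2×10×103) = 88.13 m/s.
Speed = √(31.13² + 88.13²) = 93.5 m/s; angle = arctan(88.13/31.13) = 70.5° below horizontal.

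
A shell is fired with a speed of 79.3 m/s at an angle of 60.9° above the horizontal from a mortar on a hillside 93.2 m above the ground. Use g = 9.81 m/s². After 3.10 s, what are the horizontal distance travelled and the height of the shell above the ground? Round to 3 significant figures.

v_x = 79.3 cos 60.9° = 38.57 m/s; v_y0 = 79.3 sin 60.9° = 69.29 m/s.
x = v_x t = 38.57 × 3.10 = 120 m.
y = 93.2 + v_y0 t − ½ g t² = 261 m.

x = 120 m, y = 261 m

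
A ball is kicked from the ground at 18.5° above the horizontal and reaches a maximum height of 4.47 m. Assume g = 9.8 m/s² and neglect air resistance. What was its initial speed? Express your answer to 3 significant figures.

29.5 m/s

At maximum height v_y = 0, so (v₀ sin θ)² = 2 g H.
v₀ sin 18.5° = √(2 × 9.8 × 4.47) = 9.360 m/s.
v₀ = 9.360 / sin 18.5° = 9.360 / 0.3173 = 29.5 m/s.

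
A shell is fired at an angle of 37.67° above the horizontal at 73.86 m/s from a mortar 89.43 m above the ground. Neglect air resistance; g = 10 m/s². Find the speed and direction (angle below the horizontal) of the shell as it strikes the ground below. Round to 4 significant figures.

v_x = 73.86 cos 37.67° = 58.463 m/s (constant).
|v_y| at impact = √((45.137)² + 2×10×89.43) = 61.854 m/s.
Speed = √(58.463² + 61.854²) = 85.11 m/s; angle = arctan(61.854/58.463) = 46.61° below horizontal.

85.11 m/s at 46.61° below the horizontal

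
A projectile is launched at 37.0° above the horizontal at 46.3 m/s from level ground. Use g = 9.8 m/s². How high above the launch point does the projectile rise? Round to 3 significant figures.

Vertical component of launch velocity: v_y = 46.3 sin 37.0° = 27.86 m/s.
At the highest point the vertical velocity is zero, so v_y² = 2 g h_max.
h_max = (27.86)² / (2 × 9.8) = 776.2 / 19.60 = 39.6 m.

39.6 m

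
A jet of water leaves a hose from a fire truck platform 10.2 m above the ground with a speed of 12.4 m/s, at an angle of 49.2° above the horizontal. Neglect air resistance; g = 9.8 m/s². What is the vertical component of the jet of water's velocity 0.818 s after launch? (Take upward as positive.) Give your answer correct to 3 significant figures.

1.37 m/s

Initial vertical component: v_y0 = 12.4 sin 49.2° = 9.387 m/s.
v_y(t) = v_y0 − g t = 9.387 − 9.8 × 0.818 = 1.37 m/s.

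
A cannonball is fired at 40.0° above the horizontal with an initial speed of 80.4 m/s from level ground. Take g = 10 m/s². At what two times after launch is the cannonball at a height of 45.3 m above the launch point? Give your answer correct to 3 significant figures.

0.967 s and 9.37 s

v_y0 = 80.4 sin 40.0° = 51.68 m/s.
Set y = v_y0 t − ½ g t² = 45.3: 5.000 t² − 51.68 t + 45.3 = 0.
t = [51.68 ± √(2671 − 906.0)] / 10 = (51.68 ± 42.01) / 10, giving t = 0.967 s or t = 9.37 s.
So the cannonball is at 45.3 m at t = 0.967 s (rising) and t = 9.37 s (falling).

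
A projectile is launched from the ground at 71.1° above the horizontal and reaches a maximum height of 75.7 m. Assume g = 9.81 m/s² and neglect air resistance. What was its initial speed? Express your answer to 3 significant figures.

40.7 m/s

At maximum height v_y = 0, so (v₀ sin θ)² = 2 g H.
v₀ sin 71.1° = √(2 × 9.81 × 75.7) = 38.54 m/s.
v₀ = 38.54 / sin 71.1° = 38.54 / 0.9461 = 40.7 m/s.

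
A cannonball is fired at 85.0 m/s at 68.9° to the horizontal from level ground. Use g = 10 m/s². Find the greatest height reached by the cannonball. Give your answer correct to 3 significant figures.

Vertical component of launch velocity: v_y = 85.0 sin 68.9° = 79.30 m/s.
At the highest point the vertical velocity is zero, so v_y² = 2 g h_max.
h_max = (79.30)² / (2 × 10) = 6288 / 20.00 = 314 m.

314 m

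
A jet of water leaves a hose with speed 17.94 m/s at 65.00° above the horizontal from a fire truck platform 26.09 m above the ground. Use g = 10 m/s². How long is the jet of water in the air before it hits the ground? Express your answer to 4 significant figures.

Vertical component: v_y = 17.94 sin 65.00° = 16.259 m/s.
Taking up as positive with launch at y = 26.09 m, landing at y = 0: 0 = 26.09 + 16.259 t − ½(10) t².
Solving 5.000 t² − 16.259 t − 26.09 = 0 gives t = [16.259 + √(16.259² + 4·5.000·26.09)] / 10.00 = 4.430 s.

4.430 s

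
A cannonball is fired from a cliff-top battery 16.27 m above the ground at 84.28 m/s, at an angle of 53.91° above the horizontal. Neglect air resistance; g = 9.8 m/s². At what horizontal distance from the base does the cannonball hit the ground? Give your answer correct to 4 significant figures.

Components: v_x = 84.28 cos 53.91° = 49.646 m/s, v_y = 84.28 sin 53.91° = 68.106 m/s.
Vertical: 0 = 16.27 + 68.106 t − ½(9.8) t² ⇒ 4.900 t² − 68.106 t − 16.27 = 0.
t = [68.106 + √(4638.4 + 318.89)] / 9.800 = 14.134 s.
Horizontal: R = v_x · t = 49.646 × 14.134 = 701.7 m.

701.7 m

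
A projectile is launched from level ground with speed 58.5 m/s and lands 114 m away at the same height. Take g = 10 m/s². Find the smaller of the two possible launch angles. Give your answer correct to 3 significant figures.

Level-ground range: R = v₀² sin(2θ)/g ⇒ sin 2θ = R g / v₀² = 114×10/58.5² = 0.3331.
2θ = arcsin(0.3331) = 19.46° or 180° − 19.46° = 160.54°.
So θ = 9.73° or θ = 80.3°.

9.73°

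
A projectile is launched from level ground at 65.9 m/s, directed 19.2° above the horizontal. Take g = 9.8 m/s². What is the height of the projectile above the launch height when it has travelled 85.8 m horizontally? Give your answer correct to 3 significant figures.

v_x = 65.9 cos 19.2° = 62.23 m/s, v_y0 = 65.9 sin 19.2° = 21.67 m/s.
Time to reach x = 85.8 m: t = x / v_x = 85.8 / 62.23 = 1.379 s.
y = v_y0 t − ½ g t² = 21.67×1.379 − 4.900×1.379² = 20.6 m.

20.6 m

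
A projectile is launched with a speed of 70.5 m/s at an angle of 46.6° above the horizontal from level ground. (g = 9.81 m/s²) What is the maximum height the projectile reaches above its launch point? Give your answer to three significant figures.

Vertical component of launch velocity: v_y = 70.5 sin 46.6° = 51.22 m/s.
At the highest point the vertical velocity is zero, so v_y² = 2 g h_max.
h_max = (51.22)² / (2 × 9.81) = 2623 / 19.62 = 134 m.

134 m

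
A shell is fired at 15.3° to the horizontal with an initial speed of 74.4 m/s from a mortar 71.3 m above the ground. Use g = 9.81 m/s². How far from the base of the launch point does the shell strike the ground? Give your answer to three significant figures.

Components: v_x = 74.4 cos 15.3° = 71.76 m/s, v_y = 74.4 sin 15.3° = 19.63 m/s.
Vertical: 0 = 71.3 + 19.63 t − ½(9.81) t² ⇒ 4.905 t² − 19.63 t − 71.3 = 0.
t = [19.63 + √(385.3 + 1399)] / 9.810 = 6.307 s.
Horizontal: R = v_x · t = 71.76 × 6.307 = 453 m.

453 m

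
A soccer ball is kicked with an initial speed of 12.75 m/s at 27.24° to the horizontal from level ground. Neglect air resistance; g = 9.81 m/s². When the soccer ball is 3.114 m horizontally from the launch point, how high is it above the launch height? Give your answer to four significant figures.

1.233 m

v_x = 12.75 cos 27.24° = 11.336 m/s, v_y0 = 12.75 sin 27.24° = 5.8359 m/s.
Time to reach x = 3.114 m: t = x / v_x = 3.114 / 11.336 = 0.27470 s.
y = v_y0 t − ½ g t² = 5.8359×0.27470 − 4.905×0.27470² = 1.233 m.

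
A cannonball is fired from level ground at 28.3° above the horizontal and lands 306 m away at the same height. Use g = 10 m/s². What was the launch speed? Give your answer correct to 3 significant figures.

60.5 m/s

On level ground, R = v₀² sin(2θ) / g, so v₀ = √(R g / sin 2θ).
sin(2 × 28.3°) = 0.8348.
v₀ = √(306 × 10 / 0.8348) = √3666 = 60.5 m/s.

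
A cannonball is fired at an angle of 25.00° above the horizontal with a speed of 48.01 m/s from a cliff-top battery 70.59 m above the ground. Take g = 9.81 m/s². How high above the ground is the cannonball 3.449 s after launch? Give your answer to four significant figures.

v_y0 = 48.01 sin 25.00° = 20.290 m/s.
y(t) = 70.59 + v_y0 t − ½ g t² = 70.59 + 20.290×3.449 − ½×9.81×3.449² = 82.22 m.

82.22 m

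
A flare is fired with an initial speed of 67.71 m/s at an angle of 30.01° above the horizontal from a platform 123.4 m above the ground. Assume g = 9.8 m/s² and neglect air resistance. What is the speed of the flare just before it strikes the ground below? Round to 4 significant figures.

v_x = 67.71 cos 30.01° = 58.633 m/s is unchanged throughout.
For the vertical component, v_y² = v_y0² + 2 g h = (33.865)² + 2×9.8×123.4 = 3565.5, so |v_y| = 59.712 m/s.
Impact speed = √(v_x² + v_y²) = √(3437.8 + 3565.5) = 83.69 m/s.

83.69 m/s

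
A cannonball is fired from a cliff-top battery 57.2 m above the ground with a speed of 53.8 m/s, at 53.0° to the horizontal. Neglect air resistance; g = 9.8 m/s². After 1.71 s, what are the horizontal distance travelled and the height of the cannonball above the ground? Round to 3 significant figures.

x = 55.4 m, y = 116 m

v_x = 53.8 cos 53.0° = 32.38 m/s; v_y0 = 53.8 sin 53.0° = 42.97 m/s.
x = v_x t = 32.38 × 1.71 = 55.4 m.
y = 57.2 + v_y0 t − ½ g t² = 116 m.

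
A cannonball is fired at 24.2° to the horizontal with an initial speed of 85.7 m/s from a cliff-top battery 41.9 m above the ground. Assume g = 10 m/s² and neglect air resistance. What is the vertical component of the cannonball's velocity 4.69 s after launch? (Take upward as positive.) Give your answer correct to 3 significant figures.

-11.8 m/s

Initial vertical component: v_y0 = 85.7 sin 24.2° = 35.13 m/s.
v_y(t) = v_y0 − g t = 35.13 − 10 × 4.69 = -11.8 m/s.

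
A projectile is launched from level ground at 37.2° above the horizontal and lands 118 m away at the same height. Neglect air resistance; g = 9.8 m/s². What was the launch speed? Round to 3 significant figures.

34.7 m/s

On level ground, R = v₀² sin(2θ) / g, so v₀ = √(R g / sin 2θ).
sin(2 × 37.2°) = 0.9632.
v₀ = √(118 × 9.8 / 0.9632) = √1201 = 34.7 m/s.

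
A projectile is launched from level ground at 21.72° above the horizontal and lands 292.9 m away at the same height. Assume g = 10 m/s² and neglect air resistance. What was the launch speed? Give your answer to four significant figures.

On level ground, R = v₀² sin(2θ) / g, so v₀ = √(R g / sin 2θ).
sin(2 × 21.72°) = 0.6876.
v₀ = √(292.9 × 10 / 0.6876) = √4259.7 = 65.27 m/s.

65.27 m/s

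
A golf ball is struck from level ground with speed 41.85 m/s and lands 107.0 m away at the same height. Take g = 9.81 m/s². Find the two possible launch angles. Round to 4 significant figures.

Level-ground range: R = v₀² sin(2θ)/g ⇒ sin 2θ = R g / v₀² = 107.0×9.81/41.85² = 0.5993.
2θ = arcsin(0.5993) = 36.820° or 180° − 36.820° = 143.180°.
So θ = 18.41° or θ = 71.59°.

18.41° and 71.59°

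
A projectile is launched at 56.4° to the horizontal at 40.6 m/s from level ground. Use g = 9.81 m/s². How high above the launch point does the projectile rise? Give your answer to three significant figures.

58.3 m

Vertical component of launch velocity: v_y = 40.6 sin 56.4° = 33.82 m/s.
At the highest point the vertical velocity is zero, so v_y² = 2 g h_max.
h_max = (33.82)² / (2 × 9.81) = 1144 / 19.62 = 58.3 m.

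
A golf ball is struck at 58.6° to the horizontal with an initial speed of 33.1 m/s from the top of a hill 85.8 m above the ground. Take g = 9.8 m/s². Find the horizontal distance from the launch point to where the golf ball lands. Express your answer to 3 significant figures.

Components: v_x = 33.1 cos 58.6° = 17.25 m/s, v_y = 33.1 sin 58.6° = 28.25 m/s.
Vertical: 0 = 85.8 + 28.25 t − ½(9.8) t² ⇒ 4.900 t² − 28.25 t − 85.8 = 0.
t = [28.25 + √(798.1 + 1682)] / 9.800 = 7.964 s.
Horizontal: R = v_x · t = 17.25 × 7.964 = 137 m.

137 m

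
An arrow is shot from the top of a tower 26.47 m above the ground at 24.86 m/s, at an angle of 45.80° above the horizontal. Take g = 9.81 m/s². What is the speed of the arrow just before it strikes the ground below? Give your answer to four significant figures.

v_x = 24.86 cos 45.80° = 17.332 m/s is unchanged throughout.
For the vertical component, v_y² = v_y0² + 2 g h = (17.822)² + 2×9.81×26.47 = 836.97, so |v_y| = 28.930 m/s.
Impact speed = √(v_x² + v_y²) = √(300.40 + 836.97) = 33.72 m/s.

33.72 m/s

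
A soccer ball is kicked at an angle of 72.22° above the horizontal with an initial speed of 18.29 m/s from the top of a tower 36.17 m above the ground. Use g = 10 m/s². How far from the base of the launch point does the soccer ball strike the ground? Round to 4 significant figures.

Components: v_x = 18.29 cos 72.22° = 5.5851 m/s, v_y = 18.29 sin 72.22° = 17.416 m/s.
Vertical: 0 = 36.17 + 17.416 t − ½(10) t² ⇒ 5.000 t² − 17.416 t − 36.17 = 0.
t = [17.416 + √(303.32 + 723.40)] / 10.00 = 4.9458 s.
Horizontal: R = v_x · t = 5.5851 × 4.9458 = 27.62 m.

27.62 m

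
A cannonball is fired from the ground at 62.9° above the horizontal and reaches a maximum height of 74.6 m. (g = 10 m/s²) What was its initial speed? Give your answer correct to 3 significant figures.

43.4 m/s

At maximum height v_y = 0, so (v₀ sin θ)² = 2 g H.
v₀ sin 62.9° = √(2 × 10 × 74.6) = 38.63 m/s.
v₀ = 38.63 / sin 62.9° = 38.63 / 0.8902 = 43.4 m/s.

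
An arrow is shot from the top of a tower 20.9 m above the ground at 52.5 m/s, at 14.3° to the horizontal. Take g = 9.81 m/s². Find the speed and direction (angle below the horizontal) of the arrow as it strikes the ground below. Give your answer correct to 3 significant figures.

56.3 m/s at 25.3° below the horizontal

v_x = 52.5 cos 14.3° = 50.87 m/s (constant).
|v_y| at impact = √((12.97)² + 2×9.81×20.9) = 24.05 m/s.
Speed = √(50.87² + 24.05²) = 56.3 m/s; angle = arctan(24.05/50.87) = 25.3° below horizontal.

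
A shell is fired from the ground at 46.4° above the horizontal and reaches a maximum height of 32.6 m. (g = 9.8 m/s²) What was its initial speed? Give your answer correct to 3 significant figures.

34.9 m/s

At maximum height v_y = 0, so (v₀ sin θ)² = 2 g H.
v₀ sin 46.4° = √(2 × 9.8 × 32.6) = 25.28 m/s.
v₀ = 25.28 / sin 46.4° = 25.28 / 0.7242 = 34.9 m/s.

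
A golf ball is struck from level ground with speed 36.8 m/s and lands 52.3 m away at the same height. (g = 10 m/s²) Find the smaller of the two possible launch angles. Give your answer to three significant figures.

11.4°

Level-ground range: R = v₀² sin(2θ)/g ⇒ sin 2θ = R g / v₀² = 52.3×10/36.8² = 0.3862.
2θ = arcsin(0.3862) = 22.72° or 180° − 22.72° = 157.28°.
So θ = 11.4° or θ = 78.6°.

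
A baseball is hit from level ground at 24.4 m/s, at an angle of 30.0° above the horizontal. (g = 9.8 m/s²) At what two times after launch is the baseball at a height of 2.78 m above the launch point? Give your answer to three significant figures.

0.254 s and 2.24 s

v_y0 = 24.4 sin 30.0° = 12.20 m/s.
Set y = v_y0 t − ½ g t² = 2.78: 4.900 t² − 12.20 t + 2.78 = 0.
t = [12.20 ± √(148.8 − 54.49)] / 9.8 = (12.20 ± 9.711) / 9.8, giving t = 0.254 s or t = 2.24 s.
So the baseball is at 2.78 m at t = 0.254 s (rising) and t = 2.24 s (falling).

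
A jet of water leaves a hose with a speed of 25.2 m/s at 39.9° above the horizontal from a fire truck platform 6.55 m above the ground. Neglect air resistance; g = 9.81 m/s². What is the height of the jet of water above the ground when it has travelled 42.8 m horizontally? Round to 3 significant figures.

v_x = 25.2 cos 39.9° = 19.33 m/s, v_y0 = 25.2 sin 39.9° = 16.16 m/s.
Time to reach x = 42.8 m: t = x / v_x = 42.8 / 19.33 = 2.214 s.
y = 6.55 + v_y0 t − ½ g t² = 6.55 + 16.16×2.214 − 4.905×2.214² = 18.3 m.

18.3 m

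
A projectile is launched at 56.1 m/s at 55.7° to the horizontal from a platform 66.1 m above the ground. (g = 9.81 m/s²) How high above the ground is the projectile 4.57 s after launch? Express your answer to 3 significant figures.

v_y0 = 56.1 sin 55.7° = 46.34 m/s.
y(t) = 66.1 + v_y0 t − ½ g t² = 66.1 + 46.34×4.57 − ½×9.81×4.57² = 175 m.

175 m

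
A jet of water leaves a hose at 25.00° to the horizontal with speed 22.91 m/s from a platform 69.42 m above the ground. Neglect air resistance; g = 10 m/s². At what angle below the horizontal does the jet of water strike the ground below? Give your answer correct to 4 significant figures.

61.66°

v_x = 22.91 cos 25.00° = 20.764 m/s.
At impact |v_y| = √(v_y0² + 2 g h) = √(9.6822² + 2×10×69.42) = 38.499 m/s.
Angle below horizontal = arctan(|v_y| / v_x) = arctan(38.499 / 20.764) = 61.66°.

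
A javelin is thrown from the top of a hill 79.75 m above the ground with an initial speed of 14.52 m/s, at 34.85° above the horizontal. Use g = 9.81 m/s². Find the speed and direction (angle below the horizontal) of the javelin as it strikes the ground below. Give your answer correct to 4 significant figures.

v_x = 14.52 cos 34.85° = 11.916 m/s (constant).
|v_y| at impact = √((8.2972)² + 2×9.81×79.75) = 40.417 m/s.
Speed = √(11.916² + 40.417²) = 42.14 m/s; angle = arctan(40.417/11.916) = 73.57° below horizontal.

42.14 m/s at 73.57° below the horizontal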